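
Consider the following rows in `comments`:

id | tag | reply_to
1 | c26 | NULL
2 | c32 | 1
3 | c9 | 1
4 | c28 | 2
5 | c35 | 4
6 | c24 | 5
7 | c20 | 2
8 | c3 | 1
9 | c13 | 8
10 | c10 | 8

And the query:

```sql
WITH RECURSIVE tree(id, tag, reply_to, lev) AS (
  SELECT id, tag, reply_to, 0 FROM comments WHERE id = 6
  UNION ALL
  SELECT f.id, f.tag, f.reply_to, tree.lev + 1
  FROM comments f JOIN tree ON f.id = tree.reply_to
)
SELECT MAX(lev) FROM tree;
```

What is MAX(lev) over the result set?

Base: id=6 (c24), reply_to=5, lev 0.
Iteration 1: join on id=5 -> c35 (id 5, reply_to=4, lev 1).
Iteration 2: join on id=4 -> c28 (id 4, reply_to=2, lev 2).
Iteration 3: join on id=2 -> c32 (id 2, reply_to=1, lev 3).
Iteration 4: join on id=1 -> c26 (id 1, reply_to=NULL, lev 4).
Iteration 5: reply_to is NULL; no match; recursion stops.
lev values: 0, 1, 2, 3, 4; the maximum is 4.

4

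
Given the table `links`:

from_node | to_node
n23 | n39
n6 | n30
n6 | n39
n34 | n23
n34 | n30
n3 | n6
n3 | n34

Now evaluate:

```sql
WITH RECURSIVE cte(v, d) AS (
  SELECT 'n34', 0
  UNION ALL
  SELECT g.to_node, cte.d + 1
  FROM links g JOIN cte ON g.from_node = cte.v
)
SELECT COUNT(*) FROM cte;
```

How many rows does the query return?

4

Base: (n34, d=0).
Iteration 1: edges from {n34} -> (n23, d=1), (n30, d=1).
Iteration 2: edges from {n23,n30} -> (n39, d=2).
Iteration 3: no outgoing edges from {n39}; recursion stops.
Total rows emitted: 4.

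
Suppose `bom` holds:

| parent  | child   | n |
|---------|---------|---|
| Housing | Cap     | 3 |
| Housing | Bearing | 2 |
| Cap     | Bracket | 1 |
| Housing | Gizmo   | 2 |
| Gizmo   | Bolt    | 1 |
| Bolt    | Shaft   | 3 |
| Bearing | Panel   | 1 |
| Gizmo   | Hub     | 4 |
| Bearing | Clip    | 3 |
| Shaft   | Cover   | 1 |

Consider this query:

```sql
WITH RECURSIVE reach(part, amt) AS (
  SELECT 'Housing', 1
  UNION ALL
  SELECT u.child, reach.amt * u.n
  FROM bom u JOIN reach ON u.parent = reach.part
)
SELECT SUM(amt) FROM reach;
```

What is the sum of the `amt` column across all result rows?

Base: (Housing, amt=1).
Iteration 1: components of {Housing} -> Bearing = 1*2 = 2, Cap = 1*3 = 3, Gizmo = 1*2 = 2.
Iteration 2: components of {Bearing,Cap,Gizmo} -> Bolt = 2*1 = 2, Bracket = 3*1 = 3, Clip = 2*3 = 6, Hub = 2*4 = 8, Panel = 2*1 = 2.
Iteration 3: components of {Bolt,Bracket,Clip,Hub,Panel} -> Shaft = 2*3 = 6.
Iteration 4: components of {Shaft} -> Cover = 6*1 = 6.
Iteration 5: no further components; recursion stops.
SUM(amt) = 1 + 3 + 2 + 2 + 3 + 2 + 6 + 2 + 8 + 6 + 6 = 41.

41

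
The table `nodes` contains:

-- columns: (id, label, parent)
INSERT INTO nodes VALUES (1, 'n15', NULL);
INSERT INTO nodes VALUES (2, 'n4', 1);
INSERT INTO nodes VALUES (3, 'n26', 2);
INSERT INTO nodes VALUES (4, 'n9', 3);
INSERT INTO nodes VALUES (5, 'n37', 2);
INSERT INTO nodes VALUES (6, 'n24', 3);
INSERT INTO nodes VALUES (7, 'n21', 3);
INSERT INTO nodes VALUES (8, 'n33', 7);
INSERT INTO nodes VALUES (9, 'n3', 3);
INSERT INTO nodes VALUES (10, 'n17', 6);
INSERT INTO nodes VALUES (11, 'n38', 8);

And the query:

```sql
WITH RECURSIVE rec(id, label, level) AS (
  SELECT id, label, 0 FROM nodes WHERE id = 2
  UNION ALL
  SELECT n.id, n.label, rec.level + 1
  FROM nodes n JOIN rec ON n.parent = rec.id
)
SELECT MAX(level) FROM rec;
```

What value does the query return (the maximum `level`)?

Base: id=2 (n4) at level 0.
Iteration 1: rows with parent in {2} -> n26 (id 3, level 1), n37 (id 5, level 1).
Iteration 2: rows with parent in {3,5} -> n9 (id 4, level 2), n24 (id 6, level 2), n21 (id 7, level 2), n3 (id 9, level 2).
Iteration 3: rows with parent in {4,6,7,9} -> n33 (id 8, level 3), n17 (id 10, level 3).
Iteration 4: rows with parent in {8,10} -> n38 (id 11, level 4).
Iteration 5: no rows with parent in {11}; recursion stops.
level values: 0, 1, 1, 2, 2, 2, 2, 3, 3, 4; the maximum is 4.

4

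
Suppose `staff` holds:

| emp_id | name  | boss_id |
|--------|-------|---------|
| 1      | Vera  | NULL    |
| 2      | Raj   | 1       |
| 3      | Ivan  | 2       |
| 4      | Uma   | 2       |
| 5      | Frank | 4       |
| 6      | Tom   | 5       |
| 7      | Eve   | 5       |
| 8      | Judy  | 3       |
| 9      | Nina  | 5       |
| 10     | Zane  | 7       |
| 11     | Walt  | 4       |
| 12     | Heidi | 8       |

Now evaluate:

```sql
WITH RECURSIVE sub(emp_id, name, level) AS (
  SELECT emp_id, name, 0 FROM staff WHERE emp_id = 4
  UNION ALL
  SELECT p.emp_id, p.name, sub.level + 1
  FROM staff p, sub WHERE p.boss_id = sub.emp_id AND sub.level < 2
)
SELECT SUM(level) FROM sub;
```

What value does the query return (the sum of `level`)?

Base: emp_id=4 (Uma) at level 0.
Iteration 1: rows with boss_id in {4} -> Frank (id 5, level 1), Walt (id 11, level 1).
Iteration 2: rows with boss_id in {5,11} -> Tom (id 6, level 2), Eve (id 7, level 2), Nina (id 9, level 2).
Iteration 3: level < 2 fails for all current rows; recursion stops.
SUM(level) = 0 + 1 + 1 + 2 + 2 + 2 = 8.

8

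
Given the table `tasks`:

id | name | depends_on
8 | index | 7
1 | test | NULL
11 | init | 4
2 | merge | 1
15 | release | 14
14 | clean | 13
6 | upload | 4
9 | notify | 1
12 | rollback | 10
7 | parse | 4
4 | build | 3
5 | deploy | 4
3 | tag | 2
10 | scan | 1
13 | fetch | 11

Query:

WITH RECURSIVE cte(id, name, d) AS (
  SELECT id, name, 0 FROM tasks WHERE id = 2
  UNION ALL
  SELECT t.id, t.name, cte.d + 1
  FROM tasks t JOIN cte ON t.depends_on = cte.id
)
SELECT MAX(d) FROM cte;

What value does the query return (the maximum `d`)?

Base: id=2 (merge) at d 0.
Iteration 1: rows with depends_on in {2} -> tag (id 3, d 1).
Iteration 2: rows with depends_on in {3} -> build (id 4, d 2).
Iteration 3: rows with depends_on in {4} -> deploy (id 5, d 3), upload (id 6, d 3), parse (id 7, d 3), init (id 11, d 3).
Iteration 4: rows with depends_on in {5,6,7,11} -> index (id 8, d 4), fetch (id 13, d 4).
Iteration 5: rows with depends_on in {8,13} -> clean (id 14, d 5).
Iteration 6: rows with depends_on in {14} -> release (id 15, d 6).
Iteration 7: no rows with depends_on in {15}; recursion stops.
d values: 0, 1, 2, 3, 3, 3, 3, 4, 4, 5, 6; the maximum is 6.

6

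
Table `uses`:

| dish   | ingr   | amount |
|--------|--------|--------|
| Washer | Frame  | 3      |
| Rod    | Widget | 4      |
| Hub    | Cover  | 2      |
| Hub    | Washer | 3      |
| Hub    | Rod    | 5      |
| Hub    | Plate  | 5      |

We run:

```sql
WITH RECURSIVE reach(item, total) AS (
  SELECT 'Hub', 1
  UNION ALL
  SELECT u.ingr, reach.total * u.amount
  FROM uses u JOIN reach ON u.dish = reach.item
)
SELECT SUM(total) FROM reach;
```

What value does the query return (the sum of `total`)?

45

Base: (Hub, total=1).
Iteration 1: components of {Hub} -> Cover = 1*2 = 2, Plate = 1*5 = 5, Rod = 1*5 = 5, Washer = 1*3 = 3.
Iteration 2: components of {Cover,Plate,Rod,Washer} -> Frame = 3*3 = 9, Widget = 5*4 = 20.
Iteration 3: no further components; recursion stops.
SUM(total) = 1 + 2 + 5 + 5 + 3 + 20 + 9 = 45.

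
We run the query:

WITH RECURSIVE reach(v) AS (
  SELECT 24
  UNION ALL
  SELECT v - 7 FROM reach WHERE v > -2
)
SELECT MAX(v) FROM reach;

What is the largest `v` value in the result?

24

Base: v=24.
Iteration 1: 24 > -2 holds -> v = 24 - 7 = 17.
Iteration 2: 17 > -2 holds -> v = 17 - 7 = 10.
Iteration 3: 10 > -2 holds -> v = 10 - 7 = 3.
Iteration 4: 3 > -2 holds -> v = 3 - 7 = -4.
Iteration 5: -4 > -2 fails; recursion stops.
v values: 24, 17, 10, 3, -4; the maximum is 24.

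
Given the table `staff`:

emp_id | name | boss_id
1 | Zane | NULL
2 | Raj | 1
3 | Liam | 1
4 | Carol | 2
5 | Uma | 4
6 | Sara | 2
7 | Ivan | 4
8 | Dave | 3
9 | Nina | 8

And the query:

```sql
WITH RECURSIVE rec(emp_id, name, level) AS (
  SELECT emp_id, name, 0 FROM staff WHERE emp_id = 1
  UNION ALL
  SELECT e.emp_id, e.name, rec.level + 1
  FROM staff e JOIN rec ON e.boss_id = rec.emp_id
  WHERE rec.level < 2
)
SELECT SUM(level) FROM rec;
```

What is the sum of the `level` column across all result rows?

8

Base: emp_id=1 (Zane) at level 0.
Iteration 1: rows with boss_id in {1} -> Raj (id 2, level 1), Liam (id 3, level 1).
Iteration 2: rows with boss_id in {2,3} -> Carol (id 4, level 2), Sara (id 6, level 2), Dave (id 8, level 2).
Iteration 3: level < 2 fails for all current rows; recursion stops.
SUM(level) = 0 + 1 + 1 + 2 + 2 + 2 = 8.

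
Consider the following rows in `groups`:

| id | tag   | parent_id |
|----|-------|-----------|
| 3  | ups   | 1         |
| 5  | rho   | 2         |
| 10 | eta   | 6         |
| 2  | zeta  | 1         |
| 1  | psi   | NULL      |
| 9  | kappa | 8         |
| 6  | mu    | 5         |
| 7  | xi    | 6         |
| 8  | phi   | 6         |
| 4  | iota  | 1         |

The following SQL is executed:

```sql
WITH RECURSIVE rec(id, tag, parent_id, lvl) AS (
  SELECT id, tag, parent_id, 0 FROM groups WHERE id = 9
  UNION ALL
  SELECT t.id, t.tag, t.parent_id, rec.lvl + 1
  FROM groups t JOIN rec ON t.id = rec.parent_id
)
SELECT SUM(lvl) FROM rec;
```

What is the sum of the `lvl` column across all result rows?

15

Base: id=9 (kappa), parent_id=8, lvl 0.
Iteration 1: join on id=8 -> phi (id 8, parent_id=6, lvl 1).
Iteration 2: join on id=6 -> mu (id 6, parent_id=5, lvl 2).
Iteration 3: join on id=5 -> rho (id 5, parent_id=2, lvl 3).
Iteration 4: join on id=2 -> zeta (id 2, parent_id=1, lvl 4).
Iteration 5: join on id=1 -> psi (id 1, parent_id=NULL, lvl 5).
Iteration 6: parent_id is NULL; no match; recursion stops.
SUM(lvl) = 0 + 1 + 2 + 3 + 4 + 5 = 15.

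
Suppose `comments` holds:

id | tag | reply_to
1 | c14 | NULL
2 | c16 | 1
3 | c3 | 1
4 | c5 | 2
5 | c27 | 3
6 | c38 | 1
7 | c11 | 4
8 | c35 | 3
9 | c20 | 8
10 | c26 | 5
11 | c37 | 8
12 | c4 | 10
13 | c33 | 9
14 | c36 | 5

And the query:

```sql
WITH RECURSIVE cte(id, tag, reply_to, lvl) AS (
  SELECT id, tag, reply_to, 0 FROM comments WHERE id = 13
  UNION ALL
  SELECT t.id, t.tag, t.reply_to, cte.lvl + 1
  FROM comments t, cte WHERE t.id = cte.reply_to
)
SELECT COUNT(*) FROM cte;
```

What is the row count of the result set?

Base: id=13 (c33), reply_to=9, lvl 0.
Iteration 1: join on id=9 -> c20 (id 9, reply_to=8, lvl 1).
Iteration 2: join on id=8 -> c35 (id 8, reply_to=3, lvl 2).
Iteration 3: join on id=3 -> c3 (id 3, reply_to=1, lvl 3).
Iteration 4: join on id=1 -> c14 (id 1, reply_to=NULL, lvl 4).
Iteration 5: reply_to is NULL; no match; recursion stops.
Total rows emitted: 5.

5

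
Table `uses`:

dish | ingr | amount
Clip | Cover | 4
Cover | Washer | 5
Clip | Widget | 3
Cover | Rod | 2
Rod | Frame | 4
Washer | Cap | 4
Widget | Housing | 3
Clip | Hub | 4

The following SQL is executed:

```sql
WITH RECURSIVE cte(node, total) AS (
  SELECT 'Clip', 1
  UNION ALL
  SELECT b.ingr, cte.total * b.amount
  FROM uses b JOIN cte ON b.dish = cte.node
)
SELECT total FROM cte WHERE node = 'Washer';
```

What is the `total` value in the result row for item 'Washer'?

Base: (Clip, total=1).
Iteration 1: components of {Clip} -> Cover = 1*4 = 4, Hub = 1*4 = 4, Widget = 1*3 = 3.
Iteration 2: components of {Cover,Hub,Widget} -> Housing = 3*3 = 9, Rod = 4*2 = 8, Washer = 4*5 = 20.
Iteration 3: components of {Housing,Rod,Washer} -> Cap = 20*4 = 80, Frame = 8*4 = 32.
Iteration 4: no further components; recursion stops.

20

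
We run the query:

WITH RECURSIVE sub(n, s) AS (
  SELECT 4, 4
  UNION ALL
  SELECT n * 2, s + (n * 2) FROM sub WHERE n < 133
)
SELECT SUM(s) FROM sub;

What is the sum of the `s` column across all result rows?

Base: n=4, s=4.
Iteration 1: 4 < 133 holds -> n = 4 * 2 = 8, s = 4 + 8 = 12.
Iteration 2: 8 < 133 holds -> n = 8 * 2 = 16, s = 12 + 16 = 28.
Iteration 3: 16 < 133 holds -> n = 16 * 2 = 32, s = 28 + 32 = 60.
Iteration 4: 32 < 133 holds -> n = 32 * 2 = 64, s = 60 + 64 = 124.
Iteration 5: 64 < 133 holds -> n = 64 * 2 = 128, s = 124 + 128 = 252.
Iteration 6: 128 < 133 holds -> n = 128 * 2 = 256, s = 252 + 256 = 508.
Iteration 7: 256 < 133 fails; recursion stops.
SUM(s) = 4 + 12 + 28 + 60 + 124 + 252 + 508 = 988.

988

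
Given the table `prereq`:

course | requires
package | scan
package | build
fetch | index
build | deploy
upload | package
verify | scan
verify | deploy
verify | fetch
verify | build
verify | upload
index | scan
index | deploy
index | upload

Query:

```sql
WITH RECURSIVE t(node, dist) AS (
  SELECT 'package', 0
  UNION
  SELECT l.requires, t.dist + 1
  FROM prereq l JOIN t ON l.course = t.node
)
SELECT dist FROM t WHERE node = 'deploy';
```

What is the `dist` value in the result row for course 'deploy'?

2

Base: (package, dist=0).
Iteration 1: edges from {package} -> (build, dist=1), (scan, dist=1).
Iteration 2: edges from {build,scan} -> (deploy, dist=2).
Iteration 3: no outgoing edges from {deploy}; recursion stops.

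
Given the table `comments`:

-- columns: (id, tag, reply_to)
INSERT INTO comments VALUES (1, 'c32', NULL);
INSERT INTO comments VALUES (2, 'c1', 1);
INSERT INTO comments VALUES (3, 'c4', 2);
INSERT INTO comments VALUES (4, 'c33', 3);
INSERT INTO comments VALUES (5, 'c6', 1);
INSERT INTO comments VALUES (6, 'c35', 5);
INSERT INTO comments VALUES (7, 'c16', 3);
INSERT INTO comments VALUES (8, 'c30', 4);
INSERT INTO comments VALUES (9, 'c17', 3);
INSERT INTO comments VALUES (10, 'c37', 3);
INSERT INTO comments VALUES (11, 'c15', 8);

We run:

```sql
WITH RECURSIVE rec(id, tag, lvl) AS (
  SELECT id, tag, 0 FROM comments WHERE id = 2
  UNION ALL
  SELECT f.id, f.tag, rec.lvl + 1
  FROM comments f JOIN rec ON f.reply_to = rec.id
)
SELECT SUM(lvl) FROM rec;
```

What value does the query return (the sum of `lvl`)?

16

Base: id=2 (c1) at lvl 0.
Iteration 1: rows with reply_to in {2} -> c4 (id 3, lvl 1).
Iteration 2: rows with reply_to in {3} -> c33 (id 4, lvl 2), c16 (id 7, lvl 2), c17 (id 9, lvl 2), c37 (id 10, lvl 2).
Iteration 3: rows with reply_to in {4,7,9,10} -> c30 (id 8, lvl 3).
Iteration 4: rows with reply_to in {8} -> c15 (id 11, lvl 4).
Iteration 5: no rows with reply_to in {11}; recursion stops.
SUM(lvl) = 0 + 1 + 2 + 2 + 2 + 2 + 3 + 4 = 16.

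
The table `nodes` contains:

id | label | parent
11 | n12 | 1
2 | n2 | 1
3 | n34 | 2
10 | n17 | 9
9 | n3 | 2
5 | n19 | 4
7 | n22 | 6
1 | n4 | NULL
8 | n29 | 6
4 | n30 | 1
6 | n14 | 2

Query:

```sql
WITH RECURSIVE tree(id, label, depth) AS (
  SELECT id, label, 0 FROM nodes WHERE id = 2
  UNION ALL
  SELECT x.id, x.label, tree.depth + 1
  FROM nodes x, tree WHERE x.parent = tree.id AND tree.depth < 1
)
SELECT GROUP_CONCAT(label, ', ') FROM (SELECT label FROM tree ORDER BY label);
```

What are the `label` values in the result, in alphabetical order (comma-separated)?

n14, n2, n3, n34

Base: id=2 (n2) at depth 0.
Iteration 1: rows with parent in {2} -> n34 (id 3, depth 1), n14 (id 6, depth 1), n3 (id 9, depth 1).
Iteration 2: depth < 1 fails for all current rows; recursion stops.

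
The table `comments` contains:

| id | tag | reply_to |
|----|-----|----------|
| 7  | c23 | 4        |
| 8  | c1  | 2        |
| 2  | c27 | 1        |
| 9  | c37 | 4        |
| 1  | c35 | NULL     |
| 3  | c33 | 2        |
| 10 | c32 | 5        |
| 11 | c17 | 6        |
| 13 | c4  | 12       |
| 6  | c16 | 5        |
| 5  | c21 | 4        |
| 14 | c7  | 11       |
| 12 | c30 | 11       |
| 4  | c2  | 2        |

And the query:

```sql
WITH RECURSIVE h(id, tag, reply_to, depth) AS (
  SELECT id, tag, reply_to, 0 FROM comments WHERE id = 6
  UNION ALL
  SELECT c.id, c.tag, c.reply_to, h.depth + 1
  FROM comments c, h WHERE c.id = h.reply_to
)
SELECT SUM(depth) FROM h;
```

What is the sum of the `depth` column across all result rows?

10

Base: id=6 (c16), reply_to=5, depth 0.
Iteration 1: join on id=5 -> c21 (id 5, reply_to=4, depth 1).
Iteration 2: join on id=4 -> c2 (id 4, reply_to=2, depth 2).
Iteration 3: join on id=2 -> c27 (id 2, reply_to=1, depth 3).
Iteration 4: join on id=1 -> c35 (id 1, reply_to=NULL, depth 4).
Iteration 5: reply_to is NULL; no match; recursion stops.
SUM(depth) = 0 + 1 + 2 + 3 + 4 = 10.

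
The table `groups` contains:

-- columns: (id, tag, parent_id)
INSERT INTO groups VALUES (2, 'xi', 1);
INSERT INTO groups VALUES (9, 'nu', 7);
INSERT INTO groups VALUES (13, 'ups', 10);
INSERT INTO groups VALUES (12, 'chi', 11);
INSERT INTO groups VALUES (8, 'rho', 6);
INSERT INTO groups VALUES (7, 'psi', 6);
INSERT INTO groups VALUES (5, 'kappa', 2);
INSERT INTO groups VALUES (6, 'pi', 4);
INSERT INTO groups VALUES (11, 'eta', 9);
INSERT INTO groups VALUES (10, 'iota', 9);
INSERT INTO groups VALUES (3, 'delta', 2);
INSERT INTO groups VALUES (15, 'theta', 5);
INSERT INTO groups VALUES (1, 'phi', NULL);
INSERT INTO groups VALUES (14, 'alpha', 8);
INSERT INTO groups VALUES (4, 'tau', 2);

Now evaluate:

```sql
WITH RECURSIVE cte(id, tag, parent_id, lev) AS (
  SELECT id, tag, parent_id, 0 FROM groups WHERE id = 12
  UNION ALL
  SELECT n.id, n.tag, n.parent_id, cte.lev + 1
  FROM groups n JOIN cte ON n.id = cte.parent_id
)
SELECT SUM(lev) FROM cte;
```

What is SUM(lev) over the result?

28

Base: id=12 (chi), parent_id=11, lev 0.
Iteration 1: join on id=11 -> eta (id 11, parent_id=9, lev 1).
Iteration 2: join on id=9 -> nu (id 9, parent_id=7, lev 2).
Iteration 3: join on id=7 -> psi (id 7, parent_id=6, lev 3).
Iteration 4: join on id=6 -> pi (id 6, parent_id=4, lev 4).
Iteration 5: join on id=4 -> tau (id 4, parent_id=2, lev 5).
Iteration 6: join on id=2 -> xi (id 2, parent_id=1, lev 6).
Iteration 7: join on id=1 -> phi (id 1, parent_id=NULL, lev 7).
Iteration 8: parent_id is NULL; no match; recursion stops.
SUM(lev) = 0 + 1 + 2 + 3 + 4 + 5 + 6 + 7 = 28.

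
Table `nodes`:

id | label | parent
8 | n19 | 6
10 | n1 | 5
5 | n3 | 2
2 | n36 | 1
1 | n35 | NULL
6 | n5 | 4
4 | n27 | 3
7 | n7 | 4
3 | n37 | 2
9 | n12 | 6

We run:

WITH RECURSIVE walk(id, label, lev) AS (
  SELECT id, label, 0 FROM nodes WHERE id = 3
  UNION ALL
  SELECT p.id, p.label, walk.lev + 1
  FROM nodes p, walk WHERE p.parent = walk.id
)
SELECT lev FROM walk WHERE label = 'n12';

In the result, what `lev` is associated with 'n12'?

Base: id=3 (n37) at lev 0.
Iteration 1: rows with parent in {3} -> n27 (id 4, lev 1).
Iteration 2: rows with parent in {4} -> n5 (id 6, lev 2), n7 (id 7, lev 2).
Iteration 3: rows with parent in {6,7} -> n19 (id 8, lev 3), n12 (id 9, lev 3).
Iteration 4: no rows with parent in {8,9}; recursion stops.

3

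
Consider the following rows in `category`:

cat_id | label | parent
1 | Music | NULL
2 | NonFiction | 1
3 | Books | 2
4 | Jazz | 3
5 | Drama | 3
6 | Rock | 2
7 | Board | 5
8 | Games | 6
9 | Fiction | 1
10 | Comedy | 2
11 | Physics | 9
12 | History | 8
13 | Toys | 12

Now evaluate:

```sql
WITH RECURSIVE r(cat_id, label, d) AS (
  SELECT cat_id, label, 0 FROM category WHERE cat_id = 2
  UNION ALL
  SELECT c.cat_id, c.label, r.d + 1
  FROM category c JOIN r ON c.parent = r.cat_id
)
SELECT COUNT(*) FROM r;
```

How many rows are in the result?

10

Base: cat_id=2 (NonFiction) at d 0.
Iteration 1: rows with parent in {2} -> Books (id 3, d 1), Rock (id 6, d 1), Comedy (id 10, d 1).
Iteration 2: rows with parent in {3,6,10} -> Jazz (id 4, d 2), Drama (id 5, d 2), Games (id 8, d 2).
Iteration 3: rows with parent in {4,5,8} -> Board (id 7, d 3), History (id 12, d 3).
Iteration 4: rows with parent in {7,12} -> Toys (id 13, d 4).
Iteration 5: no rows with parent in {13}; recursion stops.
Total rows emitted: 10.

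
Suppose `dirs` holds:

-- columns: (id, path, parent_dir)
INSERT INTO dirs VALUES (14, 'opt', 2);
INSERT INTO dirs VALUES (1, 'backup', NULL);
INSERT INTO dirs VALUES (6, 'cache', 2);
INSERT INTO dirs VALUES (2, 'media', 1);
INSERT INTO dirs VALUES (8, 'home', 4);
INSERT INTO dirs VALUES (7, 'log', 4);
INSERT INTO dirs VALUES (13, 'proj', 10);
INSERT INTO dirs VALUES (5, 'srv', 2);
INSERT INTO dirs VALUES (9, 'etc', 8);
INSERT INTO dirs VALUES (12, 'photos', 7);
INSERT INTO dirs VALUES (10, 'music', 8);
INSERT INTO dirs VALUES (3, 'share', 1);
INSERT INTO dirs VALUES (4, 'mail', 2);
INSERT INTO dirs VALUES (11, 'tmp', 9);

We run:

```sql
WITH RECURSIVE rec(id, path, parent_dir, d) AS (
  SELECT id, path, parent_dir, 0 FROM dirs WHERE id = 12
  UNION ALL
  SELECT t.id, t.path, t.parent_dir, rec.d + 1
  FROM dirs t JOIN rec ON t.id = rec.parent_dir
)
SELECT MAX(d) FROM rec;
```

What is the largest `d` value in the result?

Base: id=12 (photos), parent_dir=7, d 0.
Iteration 1: join on id=7 -> log (id 7, parent_dir=4, d 1).
Iteration 2: join on id=4 -> mail (id 4, parent_dir=2, d 2).
Iteration 3: join on id=2 -> media (id 2, parent_dir=1, d 3).
Iteration 4: join on id=1 -> backup (id 1, parent_dir=NULL, d 4).
Iteration 5: parent_dir is NULL; no match; recursion stops.
d values: 0, 1, 2, 3, 4; the maximum is 4.

4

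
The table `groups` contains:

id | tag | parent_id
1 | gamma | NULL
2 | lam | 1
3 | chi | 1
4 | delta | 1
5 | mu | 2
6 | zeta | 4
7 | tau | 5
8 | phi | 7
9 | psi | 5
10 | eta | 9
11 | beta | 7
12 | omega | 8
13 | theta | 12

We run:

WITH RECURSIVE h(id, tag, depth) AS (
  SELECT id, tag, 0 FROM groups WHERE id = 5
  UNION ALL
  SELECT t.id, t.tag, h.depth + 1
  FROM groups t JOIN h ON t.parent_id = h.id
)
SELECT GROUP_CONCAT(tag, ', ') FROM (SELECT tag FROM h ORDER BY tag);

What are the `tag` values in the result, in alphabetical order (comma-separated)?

Base: id=5 (mu) at depth 0.
Iteration 1: rows with parent_id in {5} -> tau (id 7, depth 1), psi (id 9, depth 1).
Iteration 2: rows with parent_id in {7,9} -> phi (id 8, depth 2), eta (id 10, depth 2), beta (id 11, depth 2).
Iteration 3: rows with parent_id in {8,10,11} -> omega (id 12, depth 3).
Iteration 4: rows with parent_id in {12} -> theta (id 13, depth 4).
Iteration 5: no rows with parent_id in {13}; recursion stops.

beta, eta, mu, omega, phi, psi, tau, theta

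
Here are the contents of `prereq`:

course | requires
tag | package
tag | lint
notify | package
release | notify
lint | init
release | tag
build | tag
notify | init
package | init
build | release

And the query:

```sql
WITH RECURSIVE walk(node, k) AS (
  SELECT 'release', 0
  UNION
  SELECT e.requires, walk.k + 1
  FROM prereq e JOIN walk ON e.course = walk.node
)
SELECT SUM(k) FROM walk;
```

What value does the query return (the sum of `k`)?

Base: (release, k=0).
Iteration 1: edges from {release} -> (notify, k=1), (tag, k=1).
Iteration 2: edges from {notify,tag} -> (init, k=2), (lint, k=2), (package, k=2). [UNION drops 1 duplicate row(s)]
Iteration 3: edges from {init,lint,package} -> (init, k=3). [UNION drops 1 duplicate row(s)]
Iteration 4: no outgoing edges from {init}; recursion stops.
SUM(k) = 0 + 1 + 1 + 2 + 2 + 2 + 3 = 11.

11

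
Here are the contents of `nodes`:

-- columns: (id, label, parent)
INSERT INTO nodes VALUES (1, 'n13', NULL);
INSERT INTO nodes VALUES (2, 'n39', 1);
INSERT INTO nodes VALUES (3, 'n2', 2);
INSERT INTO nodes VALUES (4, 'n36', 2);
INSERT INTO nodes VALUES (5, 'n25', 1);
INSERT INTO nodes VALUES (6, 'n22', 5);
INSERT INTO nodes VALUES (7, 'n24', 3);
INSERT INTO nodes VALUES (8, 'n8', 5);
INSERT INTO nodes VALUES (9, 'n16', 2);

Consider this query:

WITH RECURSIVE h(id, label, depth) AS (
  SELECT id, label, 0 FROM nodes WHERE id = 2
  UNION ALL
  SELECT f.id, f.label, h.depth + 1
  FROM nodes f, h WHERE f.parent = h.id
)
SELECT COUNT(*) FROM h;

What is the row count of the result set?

5

Base: id=2 (n39) at depth 0.
Iteration 1: rows with parent in {2} -> n2 (id 3, depth 1), n36 (id 4, depth 1), n16 (id 9, depth 1).
Iteration 2: rows with parent in {3,4,9} -> n24 (id 7, depth 2).
Iteration 3: no rows with parent in {7}; recursion stops.
Total rows emitted: 5.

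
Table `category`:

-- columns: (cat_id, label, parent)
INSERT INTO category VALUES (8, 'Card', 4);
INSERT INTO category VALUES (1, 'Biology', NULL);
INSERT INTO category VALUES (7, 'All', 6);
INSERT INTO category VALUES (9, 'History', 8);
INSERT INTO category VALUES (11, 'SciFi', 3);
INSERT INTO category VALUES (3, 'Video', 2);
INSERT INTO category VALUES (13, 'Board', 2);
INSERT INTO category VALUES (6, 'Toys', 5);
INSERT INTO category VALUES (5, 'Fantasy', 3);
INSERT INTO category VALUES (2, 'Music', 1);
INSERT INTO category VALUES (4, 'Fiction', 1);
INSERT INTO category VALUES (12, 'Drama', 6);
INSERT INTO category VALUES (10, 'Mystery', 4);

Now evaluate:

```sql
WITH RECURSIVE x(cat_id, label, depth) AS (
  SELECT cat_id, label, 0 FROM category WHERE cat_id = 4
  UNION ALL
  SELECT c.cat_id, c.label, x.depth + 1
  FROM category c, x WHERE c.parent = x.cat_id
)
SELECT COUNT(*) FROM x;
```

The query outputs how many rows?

4

Base: cat_id=4 (Fiction) at depth 0.
Iteration 1: rows with parent in {4} -> Card (id 8, depth 1), Mystery (id 10, depth 1).
Iteration 2: rows with parent in {8,10} -> History (id 9, depth 2).
Iteration 3: no rows with parent in {9}; recursion stops.
Total rows emitted: 4.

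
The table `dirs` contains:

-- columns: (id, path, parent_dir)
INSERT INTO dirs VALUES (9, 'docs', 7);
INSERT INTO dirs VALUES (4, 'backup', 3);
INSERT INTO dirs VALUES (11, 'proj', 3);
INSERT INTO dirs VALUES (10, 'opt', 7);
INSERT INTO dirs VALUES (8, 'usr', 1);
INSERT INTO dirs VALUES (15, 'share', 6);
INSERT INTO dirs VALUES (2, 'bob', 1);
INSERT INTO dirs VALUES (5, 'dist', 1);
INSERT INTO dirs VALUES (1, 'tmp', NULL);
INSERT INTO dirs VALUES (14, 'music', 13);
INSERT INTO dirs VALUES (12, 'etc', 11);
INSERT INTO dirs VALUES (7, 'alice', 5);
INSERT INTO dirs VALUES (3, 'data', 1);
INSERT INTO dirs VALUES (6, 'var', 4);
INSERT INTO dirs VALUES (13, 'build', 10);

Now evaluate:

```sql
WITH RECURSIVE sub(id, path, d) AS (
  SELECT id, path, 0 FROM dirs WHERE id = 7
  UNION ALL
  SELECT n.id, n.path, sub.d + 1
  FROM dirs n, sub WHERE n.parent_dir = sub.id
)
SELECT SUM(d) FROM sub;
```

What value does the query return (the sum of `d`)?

7

Base: id=7 (alice) at d 0.
Iteration 1: rows with parent_dir in {7} -> docs (id 9, d 1), opt (id 10, d 1).
Iteration 2: rows with parent_dir in {9,10} -> build (id 13, d 2).
Iteration 3: rows with parent_dir in {13} -> music (id 14, d 3).
Iteration 4: no rows with parent_dir in {14}; recursion stops.
SUM(d) = 0 + 1 + 1 + 2 + 3 = 7.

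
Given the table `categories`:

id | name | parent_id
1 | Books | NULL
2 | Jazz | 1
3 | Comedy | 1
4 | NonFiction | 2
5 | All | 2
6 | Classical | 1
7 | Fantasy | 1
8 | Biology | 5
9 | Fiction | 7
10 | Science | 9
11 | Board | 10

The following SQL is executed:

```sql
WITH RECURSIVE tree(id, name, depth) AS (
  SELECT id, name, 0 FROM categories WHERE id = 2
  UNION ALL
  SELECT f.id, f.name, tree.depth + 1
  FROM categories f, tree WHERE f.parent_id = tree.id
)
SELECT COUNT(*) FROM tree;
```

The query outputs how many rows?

4

Base: id=2 (Jazz) at depth 0.
Iteration 1: rows with parent_id in {2} -> NonFiction (id 4, depth 1), All (id 5, depth 1).
Iteration 2: rows with parent_id in {4,5} -> Biology (id 8, depth 2).
Iteration 3: no rows with parent_id in {8}; recursion stops.
Total rows emitted: 4.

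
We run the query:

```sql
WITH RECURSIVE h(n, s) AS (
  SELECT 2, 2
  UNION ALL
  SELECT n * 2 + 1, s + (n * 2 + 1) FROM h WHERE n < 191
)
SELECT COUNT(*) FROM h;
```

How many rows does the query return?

7

Base: n=2, s=2.
Iteration 1: 2 < 191 holds -> n = 2 * 2 + 1 = 5, s = 2 + 5 = 7.
Iteration 2: 5 < 191 holds -> n = 5 * 2 + 1 = 11, s = 7 + 11 = 18.
Iteration 3: 11 < 191 holds -> n = 11 * 2 + 1 = 23, s = 18 + 23 = 41.
Iteration 4: 23 < 191 holds -> n = 23 * 2 + 1 = 47, s = 41 + 47 = 88.
Iteration 5: 47 < 191 holds -> n = 47 * 2 + 1 = 95, s = 88 + 95 = 183.
Iteration 6: 95 < 191 holds -> n = 95 * 2 + 1 = 191, s = 183 + 191 = 374.
Iteration 7: 191 < 191 fails; recursion stops.
Total rows emitted: 7.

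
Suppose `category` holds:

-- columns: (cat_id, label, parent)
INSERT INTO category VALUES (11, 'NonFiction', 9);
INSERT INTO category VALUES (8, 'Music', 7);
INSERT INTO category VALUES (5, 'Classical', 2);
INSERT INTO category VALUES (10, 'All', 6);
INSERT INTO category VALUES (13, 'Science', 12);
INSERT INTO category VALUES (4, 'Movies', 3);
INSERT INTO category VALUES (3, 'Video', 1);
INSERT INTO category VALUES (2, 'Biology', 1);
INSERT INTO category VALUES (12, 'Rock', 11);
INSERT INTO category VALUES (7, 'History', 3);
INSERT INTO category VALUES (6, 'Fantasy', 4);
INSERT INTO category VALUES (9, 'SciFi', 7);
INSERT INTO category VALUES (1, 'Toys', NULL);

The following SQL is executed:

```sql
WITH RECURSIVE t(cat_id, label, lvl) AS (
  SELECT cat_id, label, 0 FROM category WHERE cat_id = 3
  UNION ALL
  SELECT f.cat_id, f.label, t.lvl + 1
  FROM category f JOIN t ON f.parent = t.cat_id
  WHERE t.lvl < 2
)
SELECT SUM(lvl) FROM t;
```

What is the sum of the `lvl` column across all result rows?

Base: cat_id=3 (Video) at lvl 0.
Iteration 1: rows with parent in {3} -> Movies (id 4, lvl 1), History (id 7, lvl 1).
Iteration 2: rows with parent in {4,7} -> Fantasy (id 6, lvl 2), Music (id 8, lvl 2), SciFi (id 9, lvl 2).
Iteration 3: lvl < 2 fails for all current rows; recursion stops.
SUM(lvl) = 0 + 1 + 1 + 2 + 2 + 2 = 8.

8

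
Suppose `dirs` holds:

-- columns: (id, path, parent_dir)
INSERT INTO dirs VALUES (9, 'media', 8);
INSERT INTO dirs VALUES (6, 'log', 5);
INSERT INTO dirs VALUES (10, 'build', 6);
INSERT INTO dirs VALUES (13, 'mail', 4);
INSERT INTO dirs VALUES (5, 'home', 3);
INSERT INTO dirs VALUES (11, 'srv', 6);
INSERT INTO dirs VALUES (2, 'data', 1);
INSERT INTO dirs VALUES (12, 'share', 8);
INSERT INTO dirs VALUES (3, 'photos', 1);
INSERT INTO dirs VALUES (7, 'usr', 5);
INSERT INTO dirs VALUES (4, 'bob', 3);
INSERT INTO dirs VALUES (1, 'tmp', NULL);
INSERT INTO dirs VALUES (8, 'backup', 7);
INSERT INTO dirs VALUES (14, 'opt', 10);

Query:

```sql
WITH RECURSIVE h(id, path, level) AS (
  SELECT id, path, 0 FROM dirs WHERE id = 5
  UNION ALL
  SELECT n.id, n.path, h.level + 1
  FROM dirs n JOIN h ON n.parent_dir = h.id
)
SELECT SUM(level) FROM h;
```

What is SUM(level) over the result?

Base: id=5 (home) at level 0.
Iteration 1: rows with parent_dir in {5} -> log (id 6, level 1), usr (id 7, level 1).
Iteration 2: rows with parent_dir in {6,7} -> backup (id 8, level 2), build (id 10, level 2), srv (id 11, level 2).
Iteration 3: rows with parent_dir in {8,10,11} -> media (id 9, level 3), share (id 12, level 3), opt (id 14, level 3).
Iteration 4: no rows with parent_dir in {9,12,14}; recursion stops.
SUM(level) = 0 + 1 + 1 + 2 + 2 + 2 + 3 + 3 + 3 = 17.

17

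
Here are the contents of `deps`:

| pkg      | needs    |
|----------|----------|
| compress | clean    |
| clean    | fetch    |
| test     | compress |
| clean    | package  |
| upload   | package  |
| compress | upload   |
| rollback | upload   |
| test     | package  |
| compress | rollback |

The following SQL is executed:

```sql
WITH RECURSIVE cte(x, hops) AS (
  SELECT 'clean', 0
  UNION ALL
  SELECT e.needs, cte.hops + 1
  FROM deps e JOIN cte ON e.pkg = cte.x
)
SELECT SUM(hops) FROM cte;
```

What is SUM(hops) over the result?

2

Base: (clean, hops=0).
Iteration 1: edges from {clean} -> (fetch, hops=1), (package, hops=1).
Iteration 2: no outgoing edges from {fetch,package}; recursion stops.
SUM(hops) = 0 + 1 + 1 = 2.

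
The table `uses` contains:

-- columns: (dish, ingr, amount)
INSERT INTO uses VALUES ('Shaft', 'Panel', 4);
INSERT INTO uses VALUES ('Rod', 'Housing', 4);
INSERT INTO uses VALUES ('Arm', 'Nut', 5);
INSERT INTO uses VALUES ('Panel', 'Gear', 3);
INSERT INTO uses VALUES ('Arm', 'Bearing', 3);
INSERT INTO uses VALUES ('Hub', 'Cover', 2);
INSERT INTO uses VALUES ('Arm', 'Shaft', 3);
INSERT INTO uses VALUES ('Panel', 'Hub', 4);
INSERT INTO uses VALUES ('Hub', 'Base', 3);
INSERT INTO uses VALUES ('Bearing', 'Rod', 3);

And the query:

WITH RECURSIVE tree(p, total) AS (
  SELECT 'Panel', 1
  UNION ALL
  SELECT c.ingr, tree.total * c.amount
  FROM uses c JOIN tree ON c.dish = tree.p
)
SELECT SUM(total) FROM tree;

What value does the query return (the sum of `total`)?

Base: (Panel, total=1).
Iteration 1: components of {Panel} -> Gear = 1*3 = 3, Hub = 1*4 = 4.
Iteration 2: components of {Gear,Hub} -> Base = 4*3 = 12, Cover = 4*2 = 8.
Iteration 3: no further components; recursion stops.
SUM(total) = 1 + 4 + 3 + 12 + 8 = 28.

28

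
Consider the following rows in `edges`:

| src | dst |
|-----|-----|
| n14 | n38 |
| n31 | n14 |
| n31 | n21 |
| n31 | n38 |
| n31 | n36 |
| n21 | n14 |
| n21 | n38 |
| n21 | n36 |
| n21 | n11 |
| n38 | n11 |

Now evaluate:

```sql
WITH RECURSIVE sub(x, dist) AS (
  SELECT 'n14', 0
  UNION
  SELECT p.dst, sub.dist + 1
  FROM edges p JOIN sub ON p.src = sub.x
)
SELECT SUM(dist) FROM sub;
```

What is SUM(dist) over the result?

Base: (n14, dist=0).
Iteration 1: edges from {n14} -> (n38, dist=1).
Iteration 2: edges from {n38} -> (n11, dist=2).
Iteration 3: no outgoing edges from {n11}; recursion stops.
SUM(dist) = 0 + 1 + 2 = 3.

3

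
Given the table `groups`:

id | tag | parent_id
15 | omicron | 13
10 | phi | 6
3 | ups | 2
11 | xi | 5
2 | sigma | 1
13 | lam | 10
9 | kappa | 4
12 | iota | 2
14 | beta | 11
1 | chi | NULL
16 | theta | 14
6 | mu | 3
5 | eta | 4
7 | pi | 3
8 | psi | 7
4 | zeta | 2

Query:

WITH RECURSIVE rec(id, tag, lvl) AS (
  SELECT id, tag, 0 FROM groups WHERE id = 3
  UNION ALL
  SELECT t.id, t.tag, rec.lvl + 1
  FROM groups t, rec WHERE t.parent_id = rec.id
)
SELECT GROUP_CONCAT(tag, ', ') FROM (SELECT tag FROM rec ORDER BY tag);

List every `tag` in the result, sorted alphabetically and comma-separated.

Base: id=3 (ups) at lvl 0.
Iteration 1: rows with parent_id in {3} -> mu (id 6, lvl 1), pi (id 7, lvl 1).
Iteration 2: rows with parent_id in {6,7} -> psi (id 8, lvl 2), phi (id 10, lvl 2).
Iteration 3: rows with parent_id in {8,10} -> lam (id 13, lvl 3).
Iteration 4: rows with parent_id in {13} -> omicron (id 15, lvl 4).
Iteration 5: no rows with parent_id in {15}; recursion stops.

lam, mu, omicron, phi, pi, psi, ups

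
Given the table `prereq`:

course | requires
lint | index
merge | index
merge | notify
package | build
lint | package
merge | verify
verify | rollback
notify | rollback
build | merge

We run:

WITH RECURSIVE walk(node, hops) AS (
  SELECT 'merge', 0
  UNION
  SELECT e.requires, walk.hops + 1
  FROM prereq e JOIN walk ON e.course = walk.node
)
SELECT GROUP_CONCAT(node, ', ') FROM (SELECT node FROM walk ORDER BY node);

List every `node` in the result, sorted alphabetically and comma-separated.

index, merge, notify, rollback, verify

Base: (merge, hops=0).
Iteration 1: edges from {merge} -> (index, hops=1), (notify, hops=1), (verify, hops=1).
Iteration 2: edges from {index,notify,verify} -> (rollback, hops=2). [UNION drops 1 duplicate row(s)]
Iteration 3: no outgoing edges from {rollback}; recursion stops.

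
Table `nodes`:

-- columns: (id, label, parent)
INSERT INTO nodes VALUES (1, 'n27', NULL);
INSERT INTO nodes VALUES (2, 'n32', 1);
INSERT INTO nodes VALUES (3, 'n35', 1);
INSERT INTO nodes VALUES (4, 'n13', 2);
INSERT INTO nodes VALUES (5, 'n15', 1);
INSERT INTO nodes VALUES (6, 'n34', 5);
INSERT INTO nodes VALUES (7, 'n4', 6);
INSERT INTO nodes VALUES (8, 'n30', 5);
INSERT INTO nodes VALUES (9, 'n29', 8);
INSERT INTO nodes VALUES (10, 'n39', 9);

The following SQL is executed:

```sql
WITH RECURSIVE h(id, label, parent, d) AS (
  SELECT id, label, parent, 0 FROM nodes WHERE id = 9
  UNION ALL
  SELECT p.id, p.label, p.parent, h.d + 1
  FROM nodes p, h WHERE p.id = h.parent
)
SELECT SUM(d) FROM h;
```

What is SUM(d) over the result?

Base: id=9 (n29), parent=8, d 0.
Iteration 1: join on id=8 -> n30 (id 8, parent=5, d 1).
Iteration 2: join on id=5 -> n15 (id 5, parent=1, d 2).
Iteration 3: join on id=1 -> n27 (id 1, parent=NULL, d 3).
Iteration 4: parent is NULL; no match; recursion stops.
SUM(d) = 0 + 1 + 2 + 3 = 6.

6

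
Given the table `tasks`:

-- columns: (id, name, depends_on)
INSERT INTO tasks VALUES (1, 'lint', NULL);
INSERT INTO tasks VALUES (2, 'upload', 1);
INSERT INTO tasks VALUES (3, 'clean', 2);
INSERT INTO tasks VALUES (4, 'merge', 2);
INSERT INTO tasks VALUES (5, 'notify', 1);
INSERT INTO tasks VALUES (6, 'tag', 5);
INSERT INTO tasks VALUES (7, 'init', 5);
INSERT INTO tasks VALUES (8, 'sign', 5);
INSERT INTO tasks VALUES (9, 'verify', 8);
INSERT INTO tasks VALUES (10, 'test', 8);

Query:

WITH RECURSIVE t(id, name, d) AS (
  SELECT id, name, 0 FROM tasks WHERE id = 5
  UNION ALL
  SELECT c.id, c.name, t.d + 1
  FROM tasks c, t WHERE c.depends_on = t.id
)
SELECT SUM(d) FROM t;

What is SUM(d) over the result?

7

Base: id=5 (notify) at d 0.
Iteration 1: rows with depends_on in {5} -> tag (id 6, d 1), init (id 7, d 1), sign (id 8, d 1).
Iteration 2: rows with depends_on in {6,7,8} -> verify (id 9, d 2), test (id 10, d 2).
Iteration 3: no rows with depends_on in {9,10}; recursion stops.
SUM(d) = 0 + 1 + 1 + 1 + 2 + 2 = 7.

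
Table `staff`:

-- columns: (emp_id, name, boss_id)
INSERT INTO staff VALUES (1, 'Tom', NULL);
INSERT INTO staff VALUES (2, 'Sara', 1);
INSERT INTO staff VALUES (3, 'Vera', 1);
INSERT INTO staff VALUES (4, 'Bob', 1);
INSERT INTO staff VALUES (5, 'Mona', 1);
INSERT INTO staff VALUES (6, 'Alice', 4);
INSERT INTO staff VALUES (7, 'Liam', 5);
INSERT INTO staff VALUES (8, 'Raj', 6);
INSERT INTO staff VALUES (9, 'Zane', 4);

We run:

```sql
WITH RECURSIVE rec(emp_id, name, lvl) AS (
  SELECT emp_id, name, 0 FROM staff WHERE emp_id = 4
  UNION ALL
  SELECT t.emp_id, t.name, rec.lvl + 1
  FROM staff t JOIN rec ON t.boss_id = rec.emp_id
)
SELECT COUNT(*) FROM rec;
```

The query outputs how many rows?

Base: emp_id=4 (Bob) at lvl 0.
Iteration 1: rows with boss_id in {4} -> Alice (id 6, lvl 1), Zane (id 9, lvl 1).
Iteration 2: rows with boss_id in {6,9} -> Raj (id 8, lvl 2).
Iteration 3: no rows with boss_id in {8}; recursion stops.
Total rows emitted: 4.

4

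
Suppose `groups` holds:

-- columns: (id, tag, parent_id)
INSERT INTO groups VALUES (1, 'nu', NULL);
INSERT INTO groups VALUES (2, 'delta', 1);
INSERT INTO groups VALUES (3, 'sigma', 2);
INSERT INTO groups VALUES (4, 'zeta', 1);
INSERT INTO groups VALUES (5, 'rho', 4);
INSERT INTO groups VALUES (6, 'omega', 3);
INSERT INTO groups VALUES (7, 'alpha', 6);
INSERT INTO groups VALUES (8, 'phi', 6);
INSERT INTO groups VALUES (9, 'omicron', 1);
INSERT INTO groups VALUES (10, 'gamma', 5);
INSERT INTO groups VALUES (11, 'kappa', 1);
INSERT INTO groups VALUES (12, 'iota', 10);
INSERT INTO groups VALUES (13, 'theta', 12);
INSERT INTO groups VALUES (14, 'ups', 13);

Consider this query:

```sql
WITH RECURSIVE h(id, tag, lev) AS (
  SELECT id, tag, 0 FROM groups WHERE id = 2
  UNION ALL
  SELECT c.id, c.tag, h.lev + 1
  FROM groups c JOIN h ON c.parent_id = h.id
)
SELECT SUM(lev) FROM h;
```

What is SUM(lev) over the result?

9

Base: id=2 (delta) at lev 0.
Iteration 1: rows with parent_id in {2} -> sigma (id 3, lev 1).
Iteration 2: rows with parent_id in {3} -> omega (id 6, lev 2).
Iteration 3: rows with parent_id in {6} -> alpha (id 7, lev 3), phi (id 8, lev 3).
Iteration 4: no rows with parent_id in {7,8}; recursion stops.
SUM(lev) = 0 + 1 + 2 + 3 + 3 = 9.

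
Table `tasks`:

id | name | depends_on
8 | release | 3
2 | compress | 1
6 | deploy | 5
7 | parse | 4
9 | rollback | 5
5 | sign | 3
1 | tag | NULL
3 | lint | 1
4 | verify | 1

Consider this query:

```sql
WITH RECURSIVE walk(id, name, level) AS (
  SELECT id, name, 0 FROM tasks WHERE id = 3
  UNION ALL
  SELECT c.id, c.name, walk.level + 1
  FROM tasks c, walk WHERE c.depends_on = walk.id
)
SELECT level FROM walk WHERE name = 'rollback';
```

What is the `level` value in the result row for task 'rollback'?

Base: id=3 (lint) at level 0.
Iteration 1: rows with depends_on in {3} -> sign (id 5, level 1), release (id 8, level 1).
Iteration 2: rows with depends_on in {5,8} -> deploy (id 6, level 2), rollback (id 9, level 2).
Iteration 3: no rows with depends_on in {6,9}; recursion stops.

2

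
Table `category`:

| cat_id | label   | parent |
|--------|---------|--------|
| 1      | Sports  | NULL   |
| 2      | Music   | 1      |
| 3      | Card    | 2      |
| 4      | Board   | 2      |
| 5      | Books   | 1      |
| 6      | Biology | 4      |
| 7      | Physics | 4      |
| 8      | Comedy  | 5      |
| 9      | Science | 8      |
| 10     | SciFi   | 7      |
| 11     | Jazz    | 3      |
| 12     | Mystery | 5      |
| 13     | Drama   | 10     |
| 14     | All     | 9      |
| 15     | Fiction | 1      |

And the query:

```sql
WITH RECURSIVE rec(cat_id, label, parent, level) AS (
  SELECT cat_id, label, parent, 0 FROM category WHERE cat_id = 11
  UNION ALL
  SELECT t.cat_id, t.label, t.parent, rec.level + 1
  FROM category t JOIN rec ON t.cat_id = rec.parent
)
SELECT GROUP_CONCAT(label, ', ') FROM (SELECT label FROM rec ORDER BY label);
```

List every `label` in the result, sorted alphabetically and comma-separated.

Card, Jazz, Music, Sports

Base: cat_id=11 (Jazz), parent=3, level 0.
Iteration 1: join on cat_id=3 -> Card (id 3, parent=2, level 1).
Iteration 2: join on cat_id=2 -> Music (id 2, parent=1, level 2).
Iteration 3: join on cat_id=1 -> Sports (id 1, parent=NULL, level 3).
Iteration 4: parent is NULL; no match; recursion stops.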